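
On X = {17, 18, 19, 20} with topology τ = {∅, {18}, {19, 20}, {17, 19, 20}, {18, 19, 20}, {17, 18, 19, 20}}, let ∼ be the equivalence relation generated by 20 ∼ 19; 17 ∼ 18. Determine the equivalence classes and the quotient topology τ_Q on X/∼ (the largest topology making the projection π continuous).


X/∼ = {[17=18], [19=20]}; |τ_Q| = 3.

Equivalence classes: [17=18], [19=20].
Quotient map π: X → X/∼ sends 17 ↦ [17=18], 18 ↦ [17=18], 19 ↦ [19=20], 20 ↦ [19=20].
For each subset V ⊆ X/∼, compute π^{-1}(V) ⊆ X and check whether π^{-1}(V) ∈ τ. V is open in τ_Q iff π^{-1}(V) ∈ τ.
  V = {}: π^{-1}(V) = ∅ ∈ τ ✓.
  V = {[17=18]}: π^{-1}(V) = {17, 18} ∉ τ ✗.
  V = {[19=20]}: π^{-1}(V) = {19, 20} ∈ τ ✓.
  V = {[17=18], [19=20]}: π^{-1}(V) = {17, 18, 19, 20} ∈ τ ✓.
Open sets in the quotient: τ_Q = {{}, {[19=20]}, {[17=18], [19=20]}} (3 elements).


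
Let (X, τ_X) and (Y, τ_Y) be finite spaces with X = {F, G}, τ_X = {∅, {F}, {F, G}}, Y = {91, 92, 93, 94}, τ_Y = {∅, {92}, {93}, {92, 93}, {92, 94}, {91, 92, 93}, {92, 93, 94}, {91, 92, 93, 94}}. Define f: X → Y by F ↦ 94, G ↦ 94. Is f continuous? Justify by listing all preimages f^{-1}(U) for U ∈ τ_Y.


f IS continuous.

Compute f^{-1}(U) for each U ∈ τ_Y:
  U = ∅: f^{-1}(U) = ∅ ∈ τ_X ✓.
  U = {92}: f^{-1}(U) = ∅ ∈ τ_X ✓.
  U = {93}: f^{-1}(U) = ∅ ∈ τ_X ✓.
  U = {92, 93}: f^{-1}(U) = ∅ ∈ τ_X ✓.
  U = {92, 94}: f^{-1}(U) = {F, G} ∈ τ_X ✓.
  U = {91, 92, 93}: f^{-1}(U) = ∅ ∈ τ_X ✓.
  U = {92, 93, 94}: f^{-1}(U) = {F, G} ∈ τ_X ✓.
  U = {91, 92, 93, 94}: f^{-1}(U) = {F, G} ∈ τ_X ✓.
Every preimage lies in τ_X, so f IS continuous.


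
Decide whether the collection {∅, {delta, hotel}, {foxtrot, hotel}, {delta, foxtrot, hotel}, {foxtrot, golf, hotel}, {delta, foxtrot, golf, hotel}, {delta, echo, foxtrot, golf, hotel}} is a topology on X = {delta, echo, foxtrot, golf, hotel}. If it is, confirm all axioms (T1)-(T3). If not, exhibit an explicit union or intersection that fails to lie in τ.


τ is NOT a topology on X.

Axiom (T1): ∅ ∈ τ? Yes; X ∈ τ? Yes.
Axiom (T2/T3): check pairwise unions and intersections of members of τ.
Counterexample for (T3): {delta, hotel} ∩ {foxtrot, hotel} = {hotel} ∉ τ. Therefore τ is NOT a topology.


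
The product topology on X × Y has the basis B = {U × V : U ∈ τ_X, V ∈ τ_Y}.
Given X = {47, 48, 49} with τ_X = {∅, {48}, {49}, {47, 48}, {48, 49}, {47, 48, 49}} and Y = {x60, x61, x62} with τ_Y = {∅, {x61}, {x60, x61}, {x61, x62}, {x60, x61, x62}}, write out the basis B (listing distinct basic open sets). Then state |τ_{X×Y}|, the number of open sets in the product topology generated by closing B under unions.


Basis B = {∅ × ∅, {48} × {x61}, {49} × {x61}, {47, 48} × {x61}, {48} × {x60, x61}, {48} × {x61, x62}, {48, 49} × {x61}, {49} × {x60, x61}, {49} × {x61, x62}, {47, 48, 49} × {x61}, {48} × {x60, x61, x62}, {49} × {x60, x61, x62}, {47, 48} × {x60, x61}, {47, 48} × {x61, x62}, {48, 49} × {x60, x61}, {48, 49} × {x61, x62}, {47, 48} × {x60, x61, x62}, {47, 48, 49} × {x60, x61}, {47, 48, 49} × {x61, x62}, {48, 49} × {x60, x61, x62}, {47, 48, 49} × {x60, x61, x62}}; |τ_{X×Y}| = 70.

Enumerate products U × V with U ∈ τ_X, V ∈ τ_Y (deduplicated):
  ∅ × ∅ = {} (∅)
  {48} × {x61} = {(48,x61)}
  {49} × {x61} = {(49,x61)}
  {47, 48} × {x61} = {(47,x61), (48,x61)}
  {48} × {x60, x61} = {(48,x60), (48,x61)}
  {48} × {x61, x62} = {(48,x61), (48,x62)}
  {48, 49} × {x61} = {(48,x61), (49,x61)}
  {49} × {x60, x61} = {(49,x60), (49,x61)}
  {49} × {x61, x62} = {(49,x61), (49,x62)}
  {47, 48, 49} × {x61} = {(47,x61), (48,x61), (49,x61)}
  {48} × {x60, x61, x62} = {(48,x60), (48,x61), (48,x62)}
  {49} × {x60, x61, x62} = {(49,x60), (49,x61), (49,x62)}
  {47, 48} × {x60, x61} = {(47,x60), (47,x61), (48,x60), (48,x61)}
  {47, 48} × {x61, x62} = {(47,x61), (47,x62), (48,x61), (48,x62)}
  {48, 49} × {x60, x61} = {(48,x60), (48,x61), (49,x60), (49,x61)}
  {48, 49} × {x61, x62} = {(48,x61), (48,x62), (49,x61), (49,x62)}
  {47, 48} × {x60, x61, x62} = {(47,x60), (47,x61), (47,x62), (48,x60), (48,x61), (48,x62)}
  {47, 48, 49} × {x60, x61} = {(47,x60), (47,x61), (48,x60), (48,x61), (49,x60), (49,x61)}
  {47, 48, 49} × {x61, x62} = {(47,x61), (47,x62), (48,x61), (48,x62), (49,x61), (49,x62)}
  {48, 49} × {x60, x61, x62} = {(48,x60), (48,x61), (48,x62), (49,x60), (49,x61), (49,x62)}
  {47, 48, 49} × {x60, x61, x62} = {(47,x60), (47,x61), (47,x62), (48,x60), (48,x61), (48,x62), (49,x60), (49,x61), (49,x62)}
These 21 distinct sets form the basis B.
Close under arbitrary unions to get τ_{X×Y}; counting gives |τ_{X×Y}| = 70.


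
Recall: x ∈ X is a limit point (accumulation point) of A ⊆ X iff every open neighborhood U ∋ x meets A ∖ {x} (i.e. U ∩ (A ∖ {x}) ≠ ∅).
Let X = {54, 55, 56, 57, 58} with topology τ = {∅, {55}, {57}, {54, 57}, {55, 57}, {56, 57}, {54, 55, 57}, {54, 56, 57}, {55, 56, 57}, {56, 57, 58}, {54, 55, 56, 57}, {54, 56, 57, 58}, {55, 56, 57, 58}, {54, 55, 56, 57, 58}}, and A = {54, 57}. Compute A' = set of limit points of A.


A' = {54, 56, 58}

For each x ∈ X, list the open sets U ∈ τ with x ∈ U, then check whether U ∩ (A ∖ {x}) ≠ ∅ for every such U.
  x = 54: opens ∋ x are {54, 57}, {54, 55, 57}, {54, 56, 57}, {54, 55, 56, 57}, {54, 56, 57, 58}, {54, 55, 56, 57, 58}; each meets A ∖ {54}, so x IS a limit point.
  x = 55: open {55} ∋ x has {55} ∩ (A ∖ {55}) = ∅, so x is NOT a limit point.
  x = 56: opens ∋ x are {56, 57}, {54, 56, 57}, {55, 56, 57}, {56, 57, 58}, {54, 55, 56, 57}, {54, 56, 57, 58}, {55, 56, 57, 58}, {54, 55, 56, 57, 58}; each meets A ∖ {56}, so x IS a limit point.
  x = 57: open {57} ∋ x has {57} ∩ (A ∖ {57}) = ∅, so x is NOT a limit point.
  x = 58: opens ∋ x are {56, 57, 58}, {54, 56, 57, 58}, {55, 56, 57, 58}, {54, 55, 56, 57, 58}; each meets A ∖ {58}, so x IS a limit point.
Collecting: A' = {54, 56, 58}.


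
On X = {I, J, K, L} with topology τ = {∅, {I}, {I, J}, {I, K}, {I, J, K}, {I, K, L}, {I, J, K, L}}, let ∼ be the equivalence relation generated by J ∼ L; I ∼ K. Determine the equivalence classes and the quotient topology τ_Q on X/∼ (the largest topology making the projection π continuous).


X/∼ = {[I=K], [J=L]}; |τ_Q| = 3.

Equivalence classes: [I=K], [J=L].
Quotient map π: X → X/∼ sends I ↦ [I=K], J ↦ [J=L], K ↦ [I=K], L ↦ [J=L].
For each subset V ⊆ X/∼, compute π^{-1}(V) ⊆ X and check whether π^{-1}(V) ∈ τ. V is open in τ_Q iff π^{-1}(V) ∈ τ.
  V = {}: π^{-1}(V) = ∅ ∈ τ ✓.
  V = {[I=K]}: π^{-1}(V) = {I, K} ∈ τ ✓.
  V = {[J=L]}: π^{-1}(V) = {J, L} ∉ τ ✗.
  V = {[I=K], [J=L]}: π^{-1}(V) = {I, J, K, L} ∈ τ ✓.
Open sets in the quotient: τ_Q = {{}, {[I=K]}, {[I=K], [J=L]}} (3 elements).


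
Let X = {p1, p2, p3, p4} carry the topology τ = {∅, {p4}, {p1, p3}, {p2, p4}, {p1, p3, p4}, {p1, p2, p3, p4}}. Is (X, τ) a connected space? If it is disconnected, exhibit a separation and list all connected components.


(X, τ) is disconnected; components = [{p1, p3}, {p2, p4}].

Find clopen sets (U ∈ τ with X ∖ U ∈ τ):
  U = ∅, X ∖ U = {p1, p2, p3, p4} — both open, so U is clopen.
  U = {p1, p3}, X ∖ U = {p2, p4} — both open, so U is clopen.
  U = {p2, p4}, X ∖ U = {p1, p3} — both open, so U is clopen.
  U = {p1, p2, p3, p4}, X ∖ U = ∅ — both open, so U is clopen.
Nontrivial clopen(s) exist: e.g. {p1, p3}. So (X, τ) is disconnected.
Compute connected components by grouping points that agree on all clopens:
  component: {p1, p3}
  component: {p2, p4}


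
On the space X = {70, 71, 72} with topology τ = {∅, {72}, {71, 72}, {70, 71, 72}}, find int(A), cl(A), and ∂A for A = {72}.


int(A) = {72}, cl(A) = {70, 71, 72}, ∂A = {70, 71}.

Closed sets in (X, τ) are complements of opens:
  closed(X, τ) = {∅, {70}, {70, 71}, {70, 71, 72}}.
int(A) = ⋃ {U ∈ τ : U ⊆ A}. Opens contained in A: ∅, {72}.
Taking the union of these: int(A) = {72}.
cl(A) = ⋂ {C closed : A ⊆ C}. Closed sets containing A: {70, 71, 72}.
Intersecting these: cl(A) = {70, 71, 72}.
∂A = cl(A) ∖ int(A) = {70, 71, 72} ∖ {72} = {70, 71}.


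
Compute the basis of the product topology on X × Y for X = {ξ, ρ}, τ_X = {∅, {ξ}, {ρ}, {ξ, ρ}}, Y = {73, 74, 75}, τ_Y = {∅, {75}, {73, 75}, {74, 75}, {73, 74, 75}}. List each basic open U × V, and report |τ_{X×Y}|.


Basis B = {∅ × ∅, {ξ} × {75}, {ρ} × {75}, {ξ} × {73, 75}, {ξ} × {74, 75}, {ξ, ρ} × {75}, {ρ} × {73, 75}, {ρ} × {74, 75}, {ξ} × {73, 74, 75}, {ρ} × {73, 74, 75}, {ξ, ρ} × {73, 75}, {ξ, ρ} × {74, 75}, {ξ, ρ} × {73, 74, 75}}; |τ_{X×Y}| = 25.

Enumerate products U × V with U ∈ τ_X, V ∈ τ_Y (deduplicated):
  ∅ × ∅ = {} (∅)
  {ξ} × {75} = {(ξ,75)}
  {ρ} × {75} = {(ρ,75)}
  {ξ} × {73, 75} = {(ξ,73), (ξ,75)}
  {ξ} × {74, 75} = {(ξ,74), (ξ,75)}
  {ξ, ρ} × {75} = {(ξ,75), (ρ,75)}
  {ρ} × {73, 75} = {(ρ,73), (ρ,75)}
  {ρ} × {74, 75} = {(ρ,74), (ρ,75)}
  {ξ} × {73, 74, 75} = {(ξ,73), (ξ,74), (ξ,75)}
  {ρ} × {73, 74, 75} = {(ρ,73), (ρ,74), (ρ,75)}
  {ξ, ρ} × {73, 75} = {(ξ,73), (ξ,75), (ρ,73), (ρ,75)}
  {ξ, ρ} × {74, 75} = {(ξ,74), (ξ,75), (ρ,74), (ρ,75)}
  {ξ, ρ} × {73, 74, 75} = {(ξ,73), (ξ,74), (ξ,75), (ρ,73), (ρ,74), (ρ,75)}
These 13 distinct sets form the basis B.
Close under arbitrary unions to get τ_{X×Y}; counting gives |τ_{X×Y}| = 25.


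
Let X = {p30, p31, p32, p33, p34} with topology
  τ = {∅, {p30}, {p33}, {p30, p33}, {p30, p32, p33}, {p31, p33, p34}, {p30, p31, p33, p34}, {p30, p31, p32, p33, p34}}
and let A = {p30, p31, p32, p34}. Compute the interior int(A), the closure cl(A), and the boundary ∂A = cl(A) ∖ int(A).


int(A) = {p30}, cl(A) = {p30, p31, p32, p34}, ∂A = {p31, p32, p34}.

Closed sets in (X, τ) are complements of opens:
  closed(X, τ) = {∅, {p32}, {p30, p32}, {p31, p34}, {p31, p32, p34}, {p30, p31, p32, p34}, {p31, p32, p33, p34}, {p30, p31, p32, p33, p34}}.
int(A) = ⋃ {U ∈ τ : U ⊆ A}. Opens contained in A: ∅, {p30}.
Taking the union of these: int(A) = {p30}.
cl(A) = ⋂ {C closed : A ⊆ C}. Closed sets containing A: {p30, p31, p32, p34}, {p30, p31, p32, p33, p34}.
Intersecting these: cl(A) = {p30, p31, p32, p34}.
∂A = cl(A) ∖ int(A) = {p30, p31, p32, p34} ∖ {p30} = {p31, p32, p34}.


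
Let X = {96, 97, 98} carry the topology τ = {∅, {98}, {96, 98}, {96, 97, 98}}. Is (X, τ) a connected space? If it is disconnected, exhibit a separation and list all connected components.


(X, τ) is connected.

Find clopen sets (U ∈ τ with X ∖ U ∈ τ):
  U = ∅, X ∖ U = {96, 97, 98} — both open, so U is clopen.
  U = {96, 97, 98}, X ∖ U = ∅ — both open, so U is clopen.
Only trivial clopens (∅ and X) exist, so (X, τ) is connected.
Compute connected components by grouping points that agree on all clopens:
  component: {96, 97, 98}


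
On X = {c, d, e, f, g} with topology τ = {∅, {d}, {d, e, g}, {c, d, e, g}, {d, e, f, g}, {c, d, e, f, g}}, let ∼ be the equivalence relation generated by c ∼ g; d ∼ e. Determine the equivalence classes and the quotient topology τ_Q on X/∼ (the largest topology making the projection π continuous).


X/∼ = {[c=g], [d=e], [f]}; |τ_Q| = 3.

Equivalence classes: [c=g], [d=e], [f].
Quotient map π: X → X/∼ sends c ↦ [c=g], d ↦ [d=e], e ↦ [d=e], f ↦ [f], g ↦ [c=g].
For each subset V ⊆ X/∼, compute π^{-1}(V) ⊆ X and check whether π^{-1}(V) ∈ τ. V is open in τ_Q iff π^{-1}(V) ∈ τ.
  V = {}: π^{-1}(V) = ∅ ∈ τ ✓.
  V = {[c=g]}: π^{-1}(V) = {c, g} ∉ τ ✗.
  V = {[d=e]}: π^{-1}(V) = {d, e} ∉ τ ✗.
  V = {[c=g], [d=e]}: π^{-1}(V) = {c, d, e, g} ∈ τ ✓.
  V = {[f]}: π^{-1}(V) = {f} ∉ τ ✗.
  V = {[c=g], [f]}: π^{-1}(V) = {c, f, g} ∉ τ ✗.
  V = {[d=e], [f]}: π^{-1}(V) = {d, e, f} ∉ τ ✗.
  V = {[c=g], [d=e], [f]}: π^{-1}(V) = {c, d, e, f, g} ∈ τ ✓.
Open sets in the quotient: τ_Q = {{}, {[c=g], [d=e]}, {[c=g], [d=e], [f]}} (3 elements).


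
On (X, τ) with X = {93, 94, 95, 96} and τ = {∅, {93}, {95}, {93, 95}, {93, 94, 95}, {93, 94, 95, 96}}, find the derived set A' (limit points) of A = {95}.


A' = {94, 96}

For each x ∈ X, list the open sets U ∈ τ with x ∈ U, then check whether U ∩ (A ∖ {x}) ≠ ∅ for every such U.
  x = 93: open {93} ∋ x has {93} ∩ (A ∖ {93}) = ∅, so x is NOT a limit point.
  x = 94: opens ∋ x are {93, 94, 95}, {93, 94, 95, 96}; each meets A ∖ {94}, so x IS a limit point.
  x = 95: open {95} ∋ x has {95} ∩ (A ∖ {95}) = ∅, so x is NOT a limit point.
  x = 96: opens ∋ x are {93, 94, 95, 96}; each meets A ∖ {96}, so x IS a limit point.
Collecting: A' = {94, 96}.


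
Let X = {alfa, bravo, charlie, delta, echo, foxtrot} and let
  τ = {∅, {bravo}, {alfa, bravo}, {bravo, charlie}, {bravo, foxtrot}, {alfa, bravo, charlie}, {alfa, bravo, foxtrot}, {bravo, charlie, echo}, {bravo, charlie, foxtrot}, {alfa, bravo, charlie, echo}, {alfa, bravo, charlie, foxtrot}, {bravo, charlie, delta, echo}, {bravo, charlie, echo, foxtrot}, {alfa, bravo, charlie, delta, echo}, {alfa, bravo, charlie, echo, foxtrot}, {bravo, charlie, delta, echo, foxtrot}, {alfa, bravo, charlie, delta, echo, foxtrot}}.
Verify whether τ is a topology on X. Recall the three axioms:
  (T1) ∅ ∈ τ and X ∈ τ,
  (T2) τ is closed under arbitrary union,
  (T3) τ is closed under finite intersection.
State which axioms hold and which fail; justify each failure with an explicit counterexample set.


τ IS a topology on X.

Axiom (T1): ∅ ∈ τ? Yes; X ∈ τ? Yes.
Axiom (T2/T3): check pairwise unions and intersections of members of τ.
All pairwise intersections and unions checked — each lies in τ. Therefore τ satisfies (T1), (T2), (T3): it IS a topology on X.


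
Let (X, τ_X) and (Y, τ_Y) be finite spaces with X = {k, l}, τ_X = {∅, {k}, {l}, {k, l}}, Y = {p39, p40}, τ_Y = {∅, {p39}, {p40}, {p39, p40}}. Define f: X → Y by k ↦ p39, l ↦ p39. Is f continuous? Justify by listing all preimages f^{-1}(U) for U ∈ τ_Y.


f IS continuous.

Compute f^{-1}(U) for each U ∈ τ_Y:
  U = ∅: f^{-1}(U) = ∅ ∈ τ_X ✓.
  U = {p39}: f^{-1}(U) = {k, l} ∈ τ_X ✓.
  U = {p40}: f^{-1}(U) = ∅ ∈ τ_X ✓.
  U = {p39, p40}: f^{-1}(U) = {k, l} ∈ τ_X ✓.
Every preimage lies in τ_X, so f IS continuous.


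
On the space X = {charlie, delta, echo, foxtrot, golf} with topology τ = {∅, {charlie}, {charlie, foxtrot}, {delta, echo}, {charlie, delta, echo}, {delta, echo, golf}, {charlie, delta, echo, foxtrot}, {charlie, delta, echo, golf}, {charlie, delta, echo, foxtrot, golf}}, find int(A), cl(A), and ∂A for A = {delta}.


int(A) = ∅, cl(A) = {delta, echo, golf}, ∂A = {delta, echo, golf}.

Closed sets in (X, τ) are complements of opens:
  closed(X, τ) = {∅, {foxtrot}, {golf}, {charlie, foxtrot}, {foxtrot, golf}, {charlie, foxtrot, golf}, {delta, echo, golf}, {delta, echo, foxtrot, golf}, {charlie, delta, echo, foxtrot, golf}}.
int(A) = ⋃ {U ∈ τ : U ⊆ A}. Opens contained in A: ∅.
Taking the union of these: int(A) = ∅.
cl(A) = ⋂ {C closed : A ⊆ C}. Closed sets containing A: {delta, echo, golf}, {delta, echo, foxtrot, golf}, {charlie, delta, echo, foxtrot, golf}.
Intersecting these: cl(A) = {delta, echo, golf}.
∂A = cl(A) ∖ int(A) = {delta, echo, golf} ∖ ∅ = {delta, echo, golf}.


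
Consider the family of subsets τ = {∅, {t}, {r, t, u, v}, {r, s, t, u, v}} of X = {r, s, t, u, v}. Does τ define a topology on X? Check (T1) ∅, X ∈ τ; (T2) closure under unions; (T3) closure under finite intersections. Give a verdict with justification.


τ IS a topology on X.

Axiom (T1): ∅ ∈ τ? Yes; X ∈ τ? Yes.
Axiom (T2/T3): check pairwise unions and intersections of members of τ.
All pairwise intersections and unions checked — each lies in τ. Therefore τ satisfies (T1), (T2), (T3): it IS a topology on X.


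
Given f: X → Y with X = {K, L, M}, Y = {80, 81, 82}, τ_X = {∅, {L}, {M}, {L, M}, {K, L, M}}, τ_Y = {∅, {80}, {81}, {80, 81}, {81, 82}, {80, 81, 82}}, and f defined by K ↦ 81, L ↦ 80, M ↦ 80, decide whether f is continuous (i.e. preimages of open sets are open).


f is NOT continuous.

Compute f^{-1}(U) for each U ∈ τ_Y:
  U = ∅: f^{-1}(U) = ∅ ∈ τ_X ✓.
  U = {80}: f^{-1}(U) = {L, M} ∈ τ_X ✓.
  U = {81}: f^{-1}(U) = {K} ∉ τ_X ✗.
  U = {80, 81}: f^{-1}(U) = {K, L, M} ∈ τ_X ✓.
  U = {81, 82}: f^{-1}(U) = {K} ∉ τ_X ✗.
  U = {80, 81, 82}: f^{-1}(U) = {K, L, M} ∈ τ_X ✓.
Found U = {81} with f^{-1}(U) = {K} not in τ_X. Therefore f is NOT continuous.


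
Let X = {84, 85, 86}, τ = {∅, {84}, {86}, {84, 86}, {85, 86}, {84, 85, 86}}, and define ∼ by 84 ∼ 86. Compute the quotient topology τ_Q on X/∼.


X/∼ = {[84=86], [85]}; |τ_Q| = 3.

Equivalence classes: [84=86], [85].
Quotient map π: X → X/∼ sends 84 ↦ [84=86], 85 ↦ [85], 86 ↦ [84=86].
For each subset V ⊆ X/∼, compute π^{-1}(V) ⊆ X and check whether π^{-1}(V) ∈ τ. V is open in τ_Q iff π^{-1}(V) ∈ τ.
  V = {}: π^{-1}(V) = ∅ ∈ τ ✓.
  V = {[84=86]}: π^{-1}(V) = {84, 86} ∈ τ ✓.
  V = {[85]}: π^{-1}(V) = {85} ∉ τ ✗.
  V = {[84=86], [85]}: π^{-1}(V) = {84, 85, 86} ∈ τ ✓.
Open sets in the quotient: τ_Q = {{}, {[84=86]}, {[84=86], [85]}} (3 elements).


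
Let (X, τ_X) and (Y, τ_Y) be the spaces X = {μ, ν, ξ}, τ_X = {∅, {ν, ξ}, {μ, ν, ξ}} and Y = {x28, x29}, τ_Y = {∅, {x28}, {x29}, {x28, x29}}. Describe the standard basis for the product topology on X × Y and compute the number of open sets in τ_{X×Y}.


Basis B = {∅ × ∅, {ν, ξ} × {x28}, {ν, ξ} × {x29}, {μ, ν, ξ} × {x28}, {μ, ν, ξ} × {x29}, {ν, ξ} × {x28, x29}, {μ, ν, ξ} × {x28, x29}}; |τ_{X×Y}| = 9.

Enumerate products U × V with U ∈ τ_X, V ∈ τ_Y (deduplicated):
  ∅ × ∅ = {} (∅)
  {ν, ξ} × {x28} = {(ν,x28), (ξ,x28)}
  {ν, ξ} × {x29} = {(ν,x29), (ξ,x29)}
  {μ, ν, ξ} × {x28} = {(μ,x28), (ν,x28), (ξ,x28)}
  {μ, ν, ξ} × {x29} = {(μ,x29), (ν,x29), (ξ,x29)}
  {ν, ξ} × {x28, x29} = {(ν,x28), (ν,x29), (ξ,x28), (ξ,x29)}
  {μ, ν, ξ} × {x28, x29} = {(μ,x28), (μ,x29), (ν,x28), (ν,x29), (ξ,x28), (ξ,x29)}
These 7 distinct sets form the basis B.
Close under arbitrary unions to get τ_{X×Y}; counting gives |τ_{X×Y}| = 9.


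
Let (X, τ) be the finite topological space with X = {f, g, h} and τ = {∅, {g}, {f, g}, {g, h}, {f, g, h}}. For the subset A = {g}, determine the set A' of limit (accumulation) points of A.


A' = {f, h}

For each x ∈ X, list the open sets U ∈ τ with x ∈ U, then check whether U ∩ (A ∖ {x}) ≠ ∅ for every such U.
  x = f: opens ∋ x are {f, g}, {f, g, h}; each meets A ∖ {f}, so x IS a limit point.
  x = g: open {g} ∋ x has {g} ∩ (A ∖ {g}) = ∅, so x is NOT a limit point.
  x = h: opens ∋ x are {g, h}, {f, g, h}; each meets A ∖ {h}, so x IS a limit point.
Collecting: A' = {f, h}.


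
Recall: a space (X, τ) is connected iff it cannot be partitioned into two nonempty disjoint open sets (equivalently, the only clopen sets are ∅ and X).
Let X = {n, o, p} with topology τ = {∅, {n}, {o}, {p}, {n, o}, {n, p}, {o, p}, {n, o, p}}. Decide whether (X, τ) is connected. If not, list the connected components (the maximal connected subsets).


(X, τ) is disconnected; components = [{n}, {o}, {p}].

Find clopen sets (U ∈ τ with X ∖ U ∈ τ):
  U = ∅, X ∖ U = {n, o, p} — both open, so U is clopen.
  U = {n}, X ∖ U = {o, p} — both open, so U is clopen.
  U = {o}, X ∖ U = {n, p} — both open, so U is clopen.
  U = {p}, X ∖ U = {n, o} — both open, so U is clopen.
  U = {n, o}, X ∖ U = {p} — both open, so U is clopen.
  U = {n, p}, X ∖ U = {o} — both open, so U is clopen.
  U = {o, p}, X ∖ U = {n} — both open, so U is clopen.
  U = {n, o, p}, X ∖ U = ∅ — both open, so U is clopen.
Nontrivial clopen(s) exist: e.g. {n}. So (X, τ) is disconnected.
Compute connected components by grouping points that agree on all clopens:
  component: {n}
  component: {o}
  component: {p}


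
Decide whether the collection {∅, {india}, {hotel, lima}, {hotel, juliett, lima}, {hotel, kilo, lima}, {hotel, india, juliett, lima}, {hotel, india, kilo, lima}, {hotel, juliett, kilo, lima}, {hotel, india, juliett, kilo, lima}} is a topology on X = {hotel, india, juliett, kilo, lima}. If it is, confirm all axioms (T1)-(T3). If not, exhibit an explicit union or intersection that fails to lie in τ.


τ is NOT a topology on X.

Axiom (T1): ∅ ∈ τ? Yes; X ∈ τ? Yes.
Axiom (T2/T3): check pairwise unions and intersections of members of τ.
Counterexample for (T2): {india} ∪ {hotel, lima} = {hotel, india, lima} ∉ τ. Therefore τ is NOT a topology.


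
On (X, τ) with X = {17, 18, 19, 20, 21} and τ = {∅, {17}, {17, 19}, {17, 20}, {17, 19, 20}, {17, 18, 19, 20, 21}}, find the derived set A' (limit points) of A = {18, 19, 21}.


A' = {18, 21}

For each x ∈ X, list the open sets U ∈ τ with x ∈ U, then check whether U ∩ (A ∖ {x}) ≠ ∅ for every such U.
  x = 17: open {17} ∋ x has {17} ∩ (A ∖ {17}) = ∅, so x is NOT a limit point.
  x = 18: opens ∋ x are {17, 18, 19, 20, 21}; each meets A ∖ {18}, so x IS a limit point.
  x = 19: open {17, 19} ∋ x has {17, 19} ∩ (A ∖ {19}) = ∅, so x is NOT a limit point.
  x = 20: open {17, 20} ∋ x has {17, 20} ∩ (A ∖ {20}) = ∅, so x is NOT a limit point.
  x = 21: opens ∋ x are {17, 18, 19, 20, 21}; each meets A ∖ {21}, so x IS a limit point.
Collecting: A' = {18, 21}.


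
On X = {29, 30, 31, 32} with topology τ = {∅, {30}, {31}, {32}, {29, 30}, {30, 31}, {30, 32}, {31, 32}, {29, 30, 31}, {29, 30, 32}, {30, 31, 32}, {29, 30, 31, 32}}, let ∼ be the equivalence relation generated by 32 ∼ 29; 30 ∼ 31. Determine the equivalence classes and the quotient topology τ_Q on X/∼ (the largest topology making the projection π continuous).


X/∼ = {[29=32], [30=31]}; |τ_Q| = 3.

Equivalence classes: [29=32], [30=31].
Quotient map π: X → X/∼ sends 29 ↦ [29=32], 30 ↦ [30=31], 31 ↦ [30=31], 32 ↦ [29=32].
For each subset V ⊆ X/∼, compute π^{-1}(V) ⊆ X and check whether π^{-1}(V) ∈ τ. V is open in τ_Q iff π^{-1}(V) ∈ τ.
  V = {}: π^{-1}(V) = ∅ ∈ τ ✓.
  V = {[29=32]}: π^{-1}(V) = {29, 32} ∉ τ ✗.
  V = {[30=31]}: π^{-1}(V) = {30, 31} ∈ τ ✓.
  V = {[29=32], [30=31]}: π^{-1}(V) = {29, 30, 31, 32} ∈ τ ✓.
Open sets in the quotient: τ_Q = {{}, {[30=31]}, {[29=32], [30=31]}} (3 elements).


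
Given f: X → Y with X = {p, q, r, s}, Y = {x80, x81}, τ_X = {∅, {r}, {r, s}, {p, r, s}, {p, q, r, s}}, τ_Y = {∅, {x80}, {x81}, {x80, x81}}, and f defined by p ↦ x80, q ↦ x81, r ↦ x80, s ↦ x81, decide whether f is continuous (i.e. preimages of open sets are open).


f is NOT continuous.

Compute f^{-1}(U) for each U ∈ τ_Y:
  U = ∅: f^{-1}(U) = ∅ ∈ τ_X ✓.
  U = {x80}: f^{-1}(U) = {p, r} ∉ τ_X ✗.
  U = {x81}: f^{-1}(U) = {q, s} ∉ τ_X ✗.
  U = {x80, x81}: f^{-1}(U) = {p, q, r, s} ∈ τ_X ✓.
Found U = {x80} with f^{-1}(U) = {p, r} not in τ_X. Therefore f is NOT continuous.


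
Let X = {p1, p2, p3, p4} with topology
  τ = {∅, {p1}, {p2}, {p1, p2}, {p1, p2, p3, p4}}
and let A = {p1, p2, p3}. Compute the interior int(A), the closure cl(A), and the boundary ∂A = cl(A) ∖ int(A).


int(A) = {p1, p2}, cl(A) = {p1, p2, p3, p4}, ∂A = {p3, p4}.

Closed sets in (X, τ) are complements of opens:
  closed(X, τ) = {∅, {p3, p4}, {p1, p3, p4}, {p2, p3, p4}, {p1, p2, p3, p4}}.
int(A) = ⋃ {U ∈ τ : U ⊆ A}. Opens contained in A: ∅, {p1}, {p2}, {p1, p2}.
Taking the union of these: int(A) = {p1, p2}.
cl(A) = ⋂ {C closed : A ⊆ C}. Closed sets containing A: {p1, p2, p3, p4}.
Intersecting these: cl(A) = {p1, p2, p3, p4}.
∂A = cl(A) ∖ int(A) = {p1, p2, p3, p4} ∖ {p1, p2} = {p3, p4}.


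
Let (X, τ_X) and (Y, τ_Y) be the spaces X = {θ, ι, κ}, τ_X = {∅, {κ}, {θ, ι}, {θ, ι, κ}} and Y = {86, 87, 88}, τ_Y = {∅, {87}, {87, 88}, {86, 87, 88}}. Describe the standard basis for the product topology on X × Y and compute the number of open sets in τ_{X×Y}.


Basis B = {∅ × ∅, {κ} × {87}, {θ, ι} × {87}, {κ} × {87, 88}, {θ, ι, κ} × {87}, {κ} × {86, 87, 88}, {θ, ι} × {87, 88}, {θ, ι} × {86, 87, 88}, {θ, ι, κ} × {87, 88}, {θ, ι, κ} × {86, 87, 88}}; |τ_{X×Y}| = 16.

Enumerate products U × V with U ∈ τ_X, V ∈ τ_Y (deduplicated):
  ∅ × ∅ = {} (∅)
  {κ} × {87} = {(κ,87)}
  {θ, ι} × {87} = {(θ,87), (ι,87)}
  {κ} × {87, 88} = {(κ,87), (κ,88)}
  {θ, ι, κ} × {87} = {(θ,87), (ι,87), (κ,87)}
  {κ} × {86, 87, 88} = {(κ,86), (κ,87), (κ,88)}
  {θ, ι} × {87, 88} = {(θ,87), (θ,88), (ι,87), (ι,88)}
  {θ, ι} × {86, 87, 88} = {(θ,86), (θ,87), (θ,88), (ι,86), (ι,87), (ι,88)}
  {θ, ι, κ} × {87, 88} = {(θ,87), (θ,88), (ι,87), (ι,88), (κ,87), (κ,88)}
  {θ, ι, κ} × {86, 87, 88} = {(θ,86), (θ,87), (θ,88), (ι,86), (ι,87), (ι,88), (κ,86), (κ,87), (κ,88)}
These 10 distinct sets form the basis B.
Close under arbitrary unions to get τ_{X×Y}; counting gives |τ_{X×Y}| = 16.


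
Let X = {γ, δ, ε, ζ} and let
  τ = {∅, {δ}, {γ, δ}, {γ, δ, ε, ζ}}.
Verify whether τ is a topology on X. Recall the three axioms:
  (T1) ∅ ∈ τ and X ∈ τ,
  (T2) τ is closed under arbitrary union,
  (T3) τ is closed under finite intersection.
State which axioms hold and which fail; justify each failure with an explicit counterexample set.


τ IS a topology on X.

Axiom (T1): ∅ ∈ τ? Yes; X ∈ τ? Yes.
Axiom (T2/T3): check pairwise unions and intersections of members of τ.
All pairwise intersections and unions checked — each lies in τ. Therefore τ satisfies (T1), (T2), (T3): it IS a topology on X.


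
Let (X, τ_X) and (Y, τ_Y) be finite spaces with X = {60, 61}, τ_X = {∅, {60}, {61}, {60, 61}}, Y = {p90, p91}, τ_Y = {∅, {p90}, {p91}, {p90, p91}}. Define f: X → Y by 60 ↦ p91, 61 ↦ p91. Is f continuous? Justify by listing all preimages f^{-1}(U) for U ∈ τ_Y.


f IS continuous.

Compute f^{-1}(U) for each U ∈ τ_Y:
  U = ∅: f^{-1}(U) = ∅ ∈ τ_X ✓.
  U = {p90}: f^{-1}(U) = ∅ ∈ τ_X ✓.
  U = {p91}: f^{-1}(U) = {60, 61} ∈ τ_X ✓.
  U = {p90, p91}: f^{-1}(U) = {60, 61} ∈ τ_X ✓.
Every preimage lies in τ_X, so f IS continuous.


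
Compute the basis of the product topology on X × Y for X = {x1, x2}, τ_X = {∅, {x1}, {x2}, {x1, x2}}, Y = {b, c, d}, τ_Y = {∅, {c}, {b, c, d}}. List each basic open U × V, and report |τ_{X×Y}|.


Basis B = {∅ × ∅, {x1} × {c}, {x2} × {c}, {x1, x2} × {c}, {x1} × {b, c, d}, {x2} × {b, c, d}, {x1, x2} × {b, c, d}}; |τ_{X×Y}| = 9.

Enumerate products U × V with U ∈ τ_X, V ∈ τ_Y (deduplicated):
  ∅ × ∅ = {} (∅)
  {x1} × {c} = {(x1,c)}
  {x2} × {c} = {(x2,c)}
  {x1, x2} × {c} = {(x1,c), (x2,c)}
  {x1} × {b, c, d} = {(x1,b), (x1,c), (x1,d)}
  {x2} × {b, c, d} = {(x2,b), (x2,c), (x2,d)}
  {x1, x2} × {b, c, d} = {(x1,b), (x1,c), (x1,d), (x2,b), (x2,c), (x2,d)}
These 7 distinct sets form the basis B.
Close under arbitrary unions to get τ_{X×Y}; counting gives |τ_{X×Y}| = 9.


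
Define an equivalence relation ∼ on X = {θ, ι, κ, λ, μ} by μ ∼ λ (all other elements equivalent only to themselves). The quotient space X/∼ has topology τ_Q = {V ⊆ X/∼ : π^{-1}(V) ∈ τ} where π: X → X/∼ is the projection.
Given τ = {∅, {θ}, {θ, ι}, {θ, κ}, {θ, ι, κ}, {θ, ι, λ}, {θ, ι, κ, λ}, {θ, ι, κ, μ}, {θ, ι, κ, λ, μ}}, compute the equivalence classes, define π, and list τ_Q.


X/∼ = {[θ], [ι], [κ], [λ=μ]}; |τ_Q| = 6.

Equivalence classes: [θ], [ι], [κ], [λ=μ].
Quotient map π: X → X/∼ sends θ ↦ [θ], ι ↦ [ι], κ ↦ [κ], λ ↦ [λ=μ], μ ↦ [λ=μ].
For each subset V ⊆ X/∼, compute π^{-1}(V) ⊆ X and check whether π^{-1}(V) ∈ τ. V is open in τ_Q iff π^{-1}(V) ∈ τ.
  V = {}: π^{-1}(V) = ∅ ∈ τ ✓.
  V = {[θ]}: π^{-1}(V) = {θ} ∈ τ ✓.
  V = {[ι]}: π^{-1}(V) = {ι} ∉ τ ✗.
  V = {[θ], [ι]}: π^{-1}(V) = {θ, ι} ∈ τ ✓.
  V = {[κ]}: π^{-1}(V) = {κ} ∉ τ ✗.
  V = {[θ], [κ]}: π^{-1}(V) = {θ, κ} ∈ τ ✓.
  V = {[ι], [κ]}: π^{-1}(V) = {ι, κ} ∉ τ ✗.
  V = {[θ], [ι], [κ]}: π^{-1}(V) = {θ, ι, κ} ∈ τ ✓.
  V = {[λ=μ]}: π^{-1}(V) = {λ, μ} ∉ τ ✗.
  V = {[θ], [λ=μ]}: π^{-1}(V) = {θ, λ, μ} ∉ τ ✗.
  V = {[ι], [λ=μ]}: π^{-1}(V) = {ι, λ, μ} ∉ τ ✗.
  V = {[θ], [ι], [λ=μ]}: π^{-1}(V) = {θ, ι, λ, μ} ∉ τ ✗.
  V = {[κ], [λ=μ]}: π^{-1}(V) = {κ, λ, μ} ∉ τ ✗.
  V = {[θ], [κ], [λ=μ]}: π^{-1}(V) = {θ, κ, λ, μ} ∉ τ ✗.
  V = {[ι], [κ], [λ=μ]}: π^{-1}(V) = {ι, κ, λ, μ} ∉ τ ✗.
  V = {[θ], [ι], [κ], [λ=μ]}: π^{-1}(V) = {θ, ι, κ, λ, μ} ∈ τ ✓.
Open sets in the quotient: τ_Q = {{}, {[θ]}, {[θ], [ι]}, {[θ], [κ]}, {[θ], [ι], [κ]}, {[θ], [ι], [κ], [λ=μ]}} (6 elements).


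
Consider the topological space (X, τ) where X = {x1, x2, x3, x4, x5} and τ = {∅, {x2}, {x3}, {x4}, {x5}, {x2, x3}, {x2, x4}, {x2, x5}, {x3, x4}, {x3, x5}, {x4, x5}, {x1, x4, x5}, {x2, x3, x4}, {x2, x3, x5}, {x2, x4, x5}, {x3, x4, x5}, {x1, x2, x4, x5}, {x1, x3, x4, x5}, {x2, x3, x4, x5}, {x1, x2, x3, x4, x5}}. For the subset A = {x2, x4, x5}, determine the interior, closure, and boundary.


int(A) = {x2, x4, x5}, cl(A) = {x1, x2, x4, x5}, ∂A = {x1}.

Closed sets in (X, τ) are complements of opens:
  closed(X, τ) = {∅, {x1}, {x2}, {x3}, {x1, x2}, {x1, x3}, {x1, x4}, {x1, x5}, {x2, x3}, {x1, x2, x3}, {x1, x2, x4}, {x1, x2, x5}, {x1, x3, x4}, {x1, x3, x5}, {x1, x4, x5}, {x1, x2, x3, x4}, {x1, x2, x3, x5}, {x1, x2, x4, x5}, {x1, x3, x4, x5}, {x1, x2, x3, x4, x5}}.
int(A) = ⋃ {U ∈ τ : U ⊆ A}. Opens contained in A: ∅, {x2}, {x4}, {x5}, {x2, x4}, {x2, x5}, {x4, x5}, {x2, x4, x5}.
Taking the union of these: int(A) = {x2, x4, x5}.
cl(A) = ⋂ {C closed : A ⊆ C}. Closed sets containing A: {x1, x2, x4, x5}, {x1, x2, x3, x4, x5}.
Intersecting these: cl(A) = {x1, x2, x4, x5}.
∂A = cl(A) ∖ int(A) = {x1, x2, x4, x5} ∖ {x2, x4, x5} = {x1}.


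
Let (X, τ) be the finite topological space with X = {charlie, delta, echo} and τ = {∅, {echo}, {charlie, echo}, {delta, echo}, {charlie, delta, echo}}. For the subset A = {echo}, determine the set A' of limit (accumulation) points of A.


A' = {charlie, delta}

For each x ∈ X, list the open sets U ∈ τ with x ∈ U, then check whether U ∩ (A ∖ {x}) ≠ ∅ for every such U.
  x = charlie: opens ∋ x are {charlie, echo}, {charlie, delta, echo}; each meets A ∖ {charlie}, so x IS a limit point.
  x = delta: opens ∋ x are {delta, echo}, {charlie, delta, echo}; each meets A ∖ {delta}, so x IS a limit point.
  x = echo: open {echo} ∋ x has {echo} ∩ (A ∖ {echo}) = ∅, so x is NOT a limit point.
Collecting: A' = {charlie, delta}.


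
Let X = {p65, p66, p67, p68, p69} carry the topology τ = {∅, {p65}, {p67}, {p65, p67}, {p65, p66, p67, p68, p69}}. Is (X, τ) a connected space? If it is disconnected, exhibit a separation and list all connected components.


(X, τ) is connected.

Find clopen sets (U ∈ τ with X ∖ U ∈ τ):
  U = ∅, X ∖ U = {p65, p66, p67, p68, p69} — both open, so U is clopen.
  U = {p65, p66, p67, p68, p69}, X ∖ U = ∅ — both open, so U is clopen.
Only trivial clopens (∅ and X) exist, so (X, τ) is connected.
Compute connected components by grouping points that agree on all clopens:
  component: {p65, p66, p67, p68, p69}


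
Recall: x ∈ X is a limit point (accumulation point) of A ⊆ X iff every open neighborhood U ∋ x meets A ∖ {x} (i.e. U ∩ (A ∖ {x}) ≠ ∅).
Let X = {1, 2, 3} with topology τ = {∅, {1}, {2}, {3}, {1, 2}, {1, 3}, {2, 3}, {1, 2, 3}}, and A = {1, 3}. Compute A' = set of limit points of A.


A' = ∅

For each x ∈ X, list the open sets U ∈ τ with x ∈ U, then check whether U ∩ (A ∖ {x}) ≠ ∅ for every such U.
  x = 1: open {1} ∋ x has {1} ∩ (A ∖ {1}) = ∅, so x is NOT a limit point.
  x = 2: open {2} ∋ x has {2} ∩ (A ∖ {2}) = ∅, so x is NOT a limit point.
  x = 3: open {3} ∋ x has {3} ∩ (A ∖ {3}) = ∅, so x is NOT a limit point.
Collecting: A' = ∅.


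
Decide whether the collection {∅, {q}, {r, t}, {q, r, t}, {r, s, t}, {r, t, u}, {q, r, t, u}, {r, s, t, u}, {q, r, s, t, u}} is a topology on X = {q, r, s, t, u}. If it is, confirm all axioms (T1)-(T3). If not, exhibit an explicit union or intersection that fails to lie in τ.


τ is NOT a topology on X.

Axiom (T1): ∅ ∈ τ? Yes; X ∈ τ? Yes.
Axiom (T2/T3): check pairwise unions and intersections of members of τ.
Counterexample for (T2): {q} ∪ {r, s, t} = {q, r, s, t} ∉ τ. Therefore τ is NOT a topology.


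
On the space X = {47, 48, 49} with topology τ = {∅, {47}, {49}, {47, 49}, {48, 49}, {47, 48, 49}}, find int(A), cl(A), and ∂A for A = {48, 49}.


int(A) = {48, 49}, cl(A) = {48, 49}, ∂A = ∅.

Closed sets in (X, τ) are complements of opens:
  closed(X, τ) = {∅, {47}, {48}, {47, 48}, {48, 49}, {47, 48, 49}}.
int(A) = ⋃ {U ∈ τ : U ⊆ A}. Opens contained in A: ∅, {49}, {48, 49}.
Taking the union of these: int(A) = {48, 49}.
cl(A) = ⋂ {C closed : A ⊆ C}. Closed sets containing A: {48, 49}, {47, 48, 49}.
Intersecting these: cl(A) = {48, 49}.
∂A = cl(A) ∖ int(A) = {48, 49} ∖ {48, 49} = ∅.


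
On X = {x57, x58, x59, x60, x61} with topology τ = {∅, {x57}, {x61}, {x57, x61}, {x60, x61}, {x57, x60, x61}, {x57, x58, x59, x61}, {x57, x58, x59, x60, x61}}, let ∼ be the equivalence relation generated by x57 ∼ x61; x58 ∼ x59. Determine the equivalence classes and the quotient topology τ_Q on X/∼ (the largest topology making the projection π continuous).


X/∼ = {[x57=x61], [x58=x59], [x60]}; |τ_Q| = 5.

Equivalence classes: [x57=x61], [x58=x59], [x60].
Quotient map π: X → X/∼ sends x57 ↦ [x57=x61], x58 ↦ [x58=x59], x59 ↦ [x58=x59], x60 ↦ [x60], x61 ↦ [x57=x61].
For each subset V ⊆ X/∼, compute π^{-1}(V) ⊆ X and check whether π^{-1}(V) ∈ τ. V is open in τ_Q iff π^{-1}(V) ∈ τ.
  V = {}: π^{-1}(V) = ∅ ∈ τ ✓.
  V = {[x57=x61]}: π^{-1}(V) = {x57, x61} ∈ τ ✓.
  V = {[x58=x59]}: π^{-1}(V) = {x58, x59} ∉ τ ✗.
  V = {[x57=x61], [x58=x59]}: π^{-1}(V) = {x57, x58, x59, x61} ∈ τ ✓.
  V = {[x60]}: π^{-1}(V) = {x60} ∉ τ ✗.
  V = {[x57=x61], [x60]}: π^{-1}(V) = {x57, x60, x61} ∈ τ ✓.
  V = {[x58=x59], [x60]}: π^{-1}(V) = {x58, x59, x60} ∉ τ ✗.
  V = {[x57=x61], [x58=x59], [x60]}: π^{-1}(V) = {x57, x58, x59, x60, x61} ∈ τ ✓.
Open sets in the quotient: τ_Q = {{}, {[x57=x61]}, {[x57=x61], [x58=x59]}, {[x57=x61], [x60]}, {[x57=x61], [x58=x59], [x60]}} (5 elements).


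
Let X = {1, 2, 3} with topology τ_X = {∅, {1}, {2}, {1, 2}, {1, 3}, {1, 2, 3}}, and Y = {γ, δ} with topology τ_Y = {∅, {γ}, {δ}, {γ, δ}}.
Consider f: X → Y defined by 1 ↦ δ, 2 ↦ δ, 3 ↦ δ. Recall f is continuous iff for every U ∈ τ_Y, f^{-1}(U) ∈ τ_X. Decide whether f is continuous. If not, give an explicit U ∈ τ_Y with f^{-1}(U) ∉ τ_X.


f IS continuous.

Compute f^{-1}(U) for each U ∈ τ_Y:
  U = ∅: f^{-1}(U) = ∅ ∈ τ_X ✓.
  U = {γ}: f^{-1}(U) = ∅ ∈ τ_X ✓.
  U = {δ}: f^{-1}(U) = {1, 2, 3} ∈ τ_X ✓.
  U = {γ, δ}: f^{-1}(U) = {1, 2, 3} ∈ τ_X ✓.
Every preimage lies in τ_X, so f IS continuous.


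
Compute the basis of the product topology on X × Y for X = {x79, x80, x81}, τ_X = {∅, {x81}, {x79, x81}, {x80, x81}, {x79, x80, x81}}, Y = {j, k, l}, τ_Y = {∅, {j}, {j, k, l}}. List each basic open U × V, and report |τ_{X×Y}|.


Basis B = {∅ × ∅, {x81} × {j}, {x79, x81} × {j}, {x80, x81} × {j}, {x79, x80, x81} × {j}, {x81} × {j, k, l}, {x79, x81} × {j, k, l}, {x80, x81} × {j, k, l}, {x79, x80, x81} × {j, k, l}}; |τ_{X×Y}| = 14.

Enumerate products U × V with U ∈ τ_X, V ∈ τ_Y (deduplicated):
  ∅ × ∅ = {} (∅)
  {x81} × {j} = {(x81,j)}
  {x79, x81} × {j} = {(x79,j), (x81,j)}
  {x80, x81} × {j} = {(x80,j), (x81,j)}
  {x79, x80, x81} × {j} = {(x79,j), (x80,j), (x81,j)}
  {x81} × {j, k, l} = {(x81,j), (x81,k), (x81,l)}
  {x79, x81} × {j, k, l} = {(x79,j), (x79,k), (x79,l), (x81,j), (x81,k), (x81,l)}
  {x80, x81} × {j, k, l} = {(x80,j), (x80,k), (x80,l), (x81,j), (x81,k), (x81,l)}
  {x79, x80, x81} × {j, k, l} = {(x79,j), (x79,k), (x79,l), (x80,j), (x80,k), (x80,l), (x81,j), (x81,k), (x81,l)}
These 9 distinct sets form the basis B.
Close under arbitrary unions to get τ_{X×Y}; counting gives |τ_{X×Y}| = 14.


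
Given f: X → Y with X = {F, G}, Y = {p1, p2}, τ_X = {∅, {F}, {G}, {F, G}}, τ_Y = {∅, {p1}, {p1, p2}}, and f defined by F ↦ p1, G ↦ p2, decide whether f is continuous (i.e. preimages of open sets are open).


f IS continuous.

Compute f^{-1}(U) for each U ∈ τ_Y:
  U = ∅: f^{-1}(U) = ∅ ∈ τ_X ✓.
  U = {p1}: f^{-1}(U) = {F} ∈ τ_X ✓.
  U = {p1, p2}: f^{-1}(U) = {F, G} ∈ τ_X ✓.
Every preimage lies in τ_X, so f IS continuous.


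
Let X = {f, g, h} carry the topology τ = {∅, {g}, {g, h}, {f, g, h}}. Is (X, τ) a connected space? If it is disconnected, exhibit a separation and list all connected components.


(X, τ) is connected.

Find clopen sets (U ∈ τ with X ∖ U ∈ τ):
  U = ∅, X ∖ U = {f, g, h} — both open, so U is clopen.
  U = {f, g, h}, X ∖ U = ∅ — both open, so U is clopen.
Only trivial clopens (∅ and X) exist, so (X, τ) is connected.
Compute connected components by grouping points that agree on all clopens:
  component: {f, g, h}


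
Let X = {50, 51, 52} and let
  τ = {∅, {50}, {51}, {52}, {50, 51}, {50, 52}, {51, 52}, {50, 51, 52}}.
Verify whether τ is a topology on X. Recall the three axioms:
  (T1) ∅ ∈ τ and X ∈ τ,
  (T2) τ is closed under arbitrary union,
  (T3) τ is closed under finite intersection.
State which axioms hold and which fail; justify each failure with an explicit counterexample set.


τ IS a topology on X.

Axiom (T1): ∅ ∈ τ? Yes; X ∈ τ? Yes.
Axiom (T2/T3): check pairwise unions and intersections of members of τ.
All pairwise intersections and unions checked — each lies in τ. Therefore τ satisfies (T1), (T2), (T3): it IS a topology on X.


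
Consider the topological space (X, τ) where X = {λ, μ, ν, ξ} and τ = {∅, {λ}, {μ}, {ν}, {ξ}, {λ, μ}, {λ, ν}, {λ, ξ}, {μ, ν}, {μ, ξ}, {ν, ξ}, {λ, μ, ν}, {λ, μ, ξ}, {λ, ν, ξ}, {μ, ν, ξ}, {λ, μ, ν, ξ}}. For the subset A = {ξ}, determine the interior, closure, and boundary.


int(A) = {ξ}, cl(A) = {ξ}, ∂A = ∅.

Closed sets in (X, τ) are complements of opens:
  closed(X, τ) = {∅, {λ}, {μ}, {ν}, {ξ}, {λ, μ}, {λ, ν}, {λ, ξ}, {μ, ν}, {μ, ξ}, {ν, ξ}, {λ, μ, ν}, {λ, μ, ξ}, {λ, ν, ξ}, {μ, ν, ξ}, {λ, μ, ν, ξ}}.
int(A) = ⋃ {U ∈ τ : U ⊆ A}. Opens contained in A: ∅, {ξ}.
Taking the union of these: int(A) = {ξ}.
cl(A) = ⋂ {C closed : A ⊆ C}. Closed sets containing A: {ξ}, {λ, ξ}, {μ, ξ}, {ν, ξ}, {λ, μ, ξ}, {λ, ν, ξ}, {μ, ν, ξ}, {λ, μ, ν, ξ}.
Intersecting these: cl(A) = {ξ}.
∂A = cl(A) ∖ int(A) = {ξ} ∖ {ξ} = ∅.


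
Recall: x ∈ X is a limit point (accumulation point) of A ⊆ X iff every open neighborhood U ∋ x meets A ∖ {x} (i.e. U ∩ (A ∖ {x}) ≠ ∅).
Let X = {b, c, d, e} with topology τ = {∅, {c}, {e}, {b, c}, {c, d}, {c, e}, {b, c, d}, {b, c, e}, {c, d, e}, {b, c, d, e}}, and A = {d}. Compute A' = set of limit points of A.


A' = ∅

For each x ∈ X, list the open sets U ∈ τ with x ∈ U, then check whether U ∩ (A ∖ {x}) ≠ ∅ for every such U.
  x = b: open {b, c} ∋ x has {b, c} ∩ (A ∖ {b}) = ∅, so x is NOT a limit point.
  x = c: open {c} ∋ x has {c} ∩ (A ∖ {c}) = ∅, so x is NOT a limit point.
  x = d: open {c, d} ∋ x has {c, d} ∩ (A ∖ {d}) = ∅, so x is NOT a limit point.
  x = e: open {e} ∋ x has {e} ∩ (A ∖ {e}) = ∅, so x is NOT a limit point.
Collecting: A' = ∅.
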